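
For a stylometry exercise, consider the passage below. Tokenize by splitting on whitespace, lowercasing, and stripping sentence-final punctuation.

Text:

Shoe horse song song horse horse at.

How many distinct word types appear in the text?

Distinct types: {at, horse, shoe, song}
V = 4

4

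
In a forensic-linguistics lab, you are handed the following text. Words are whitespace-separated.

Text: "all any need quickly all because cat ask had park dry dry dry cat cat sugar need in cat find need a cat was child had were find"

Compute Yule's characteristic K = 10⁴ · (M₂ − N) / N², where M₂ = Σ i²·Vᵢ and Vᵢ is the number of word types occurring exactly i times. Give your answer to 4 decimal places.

484.6939

Frequencies: cat:5, need:3, dry:3, all:2, had:2, find:2, any:1, quickly:1, because:1, ask:1, park:1, sugar:1, in:1, a:1, was:1, child:1, were:1
N = 28. Frequency spectrum: V_1=11, V_2=3, V_3=2, V_5=1
M₂ = 1²·11 + 2²·3 + 3²·2 + 5²·1 = 66
K = 10000 × (66 − 28) / 28² = 484.6939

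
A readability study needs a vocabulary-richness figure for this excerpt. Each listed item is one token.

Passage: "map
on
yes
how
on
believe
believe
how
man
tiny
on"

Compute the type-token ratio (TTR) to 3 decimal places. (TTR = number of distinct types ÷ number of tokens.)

N = 11 tokens, V = 7 types.
TTR = V / N = 7 / 11 = 0.636

0.636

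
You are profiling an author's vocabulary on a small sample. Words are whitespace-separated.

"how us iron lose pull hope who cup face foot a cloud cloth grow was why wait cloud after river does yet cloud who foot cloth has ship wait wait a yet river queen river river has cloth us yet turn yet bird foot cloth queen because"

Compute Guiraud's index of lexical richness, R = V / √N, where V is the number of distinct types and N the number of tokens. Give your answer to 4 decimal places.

3.9384

N = 47, V = 27.
√N = 6.855655
R = 27 / 6.855655 = 3.9384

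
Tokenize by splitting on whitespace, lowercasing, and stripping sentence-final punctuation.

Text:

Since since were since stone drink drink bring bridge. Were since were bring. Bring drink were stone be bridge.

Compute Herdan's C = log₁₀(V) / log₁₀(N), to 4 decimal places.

0.6609

N = 19, V = 7.
log₁₀(V) = 0.845098, log₁₀(N) = 1.278754
C = 0.845098 / 1.278754 = 0.6609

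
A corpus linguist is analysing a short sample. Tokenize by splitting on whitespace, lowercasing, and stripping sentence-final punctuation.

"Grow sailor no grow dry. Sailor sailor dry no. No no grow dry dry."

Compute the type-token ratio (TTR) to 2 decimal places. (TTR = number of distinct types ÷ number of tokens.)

0.29

N = 14 tokens, V = 4 types.
TTR = V / N = 4 / 14 = 0.29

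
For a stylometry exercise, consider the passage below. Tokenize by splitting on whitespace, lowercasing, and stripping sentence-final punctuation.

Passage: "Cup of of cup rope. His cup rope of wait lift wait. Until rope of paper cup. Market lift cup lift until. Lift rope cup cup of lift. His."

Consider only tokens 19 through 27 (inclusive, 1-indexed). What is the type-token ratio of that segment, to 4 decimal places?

Segment tokens 19–27: lift, cup, lift, until, lift, rope, cup, cup, of
Segment N = 9, segment V = 5.
TTR = 5 / 9 = 0.5556

0.5556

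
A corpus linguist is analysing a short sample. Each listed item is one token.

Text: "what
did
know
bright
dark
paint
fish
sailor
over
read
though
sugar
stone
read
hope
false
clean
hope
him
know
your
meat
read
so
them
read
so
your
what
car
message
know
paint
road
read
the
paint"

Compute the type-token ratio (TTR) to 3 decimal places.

N = 37 tokens, V = 25 types.
TTR = V / N = 25 / 37 = 0.676

0.676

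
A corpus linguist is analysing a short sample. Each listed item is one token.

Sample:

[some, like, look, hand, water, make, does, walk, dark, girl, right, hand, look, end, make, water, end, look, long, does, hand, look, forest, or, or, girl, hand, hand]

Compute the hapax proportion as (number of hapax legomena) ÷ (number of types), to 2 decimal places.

Frequencies: hand:5, look:4, water:2, make:2, does:2, girl:2, end:2, or:2, some:1, like:1, walk:1, dark:1, right:1, long:1, forest:1
Hapax count = 7; type count = 15.
Ratio = 7 / 15 = 0.47

0.47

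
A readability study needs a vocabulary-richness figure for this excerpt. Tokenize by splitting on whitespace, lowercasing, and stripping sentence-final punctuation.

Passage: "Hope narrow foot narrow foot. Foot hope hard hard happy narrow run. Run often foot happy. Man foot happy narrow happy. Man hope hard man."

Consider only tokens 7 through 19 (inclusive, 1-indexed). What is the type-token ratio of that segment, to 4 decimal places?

0.6154

Segment tokens 7–19: hope, hard, hard, happy, narrow, run, run, often, foot, happy, man, foot, happy
Segment N = 13, segment V = 8.
TTR = 8 / 13 = 0.6154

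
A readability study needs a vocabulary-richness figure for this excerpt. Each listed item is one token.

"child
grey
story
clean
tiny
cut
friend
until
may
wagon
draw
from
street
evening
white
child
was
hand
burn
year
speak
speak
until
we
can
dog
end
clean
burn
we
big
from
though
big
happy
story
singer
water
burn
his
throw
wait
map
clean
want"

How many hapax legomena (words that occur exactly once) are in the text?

25

Frequencies: clean:3, burn:3, child:2, story:2, until:2, from:2, speak:2, we:2, big:2, grey:1, tiny:1, cut:1, friend:1, may:1, wagon:1, draw:1, street:1, evening:1, white:1, was:1, … (14 more, each freq 1)
Hapax (freq=1): can, cut, dog, draw, end, evening, friend, grey, hand, happy, his, map, may, singer, street, though, throw, tiny, wagon, wait, want, was, water, white, year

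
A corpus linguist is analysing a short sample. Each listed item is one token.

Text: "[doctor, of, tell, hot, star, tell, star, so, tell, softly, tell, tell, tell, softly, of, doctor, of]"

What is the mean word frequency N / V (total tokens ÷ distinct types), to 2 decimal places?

2.43

N = 17 tokens, V = 7 types.
Mean frequency = N / V = 17 / 7 = 2.43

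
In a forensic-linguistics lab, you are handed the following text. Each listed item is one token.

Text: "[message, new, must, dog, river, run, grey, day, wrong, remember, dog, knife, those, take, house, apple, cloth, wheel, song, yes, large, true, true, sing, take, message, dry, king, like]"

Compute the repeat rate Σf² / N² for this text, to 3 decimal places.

Frequencies: message:2, dog:2, take:2, true:2, new:1, must:1, river:1, run:1, grey:1, day:1, wrong:1, remember:1, knife:1, those:1, house:1, apple:1, cloth:1, wheel:1, song:1, yes:1, … (5 more, each freq 1)
Σf² = 37; N² = 841
Repeat rate = 37 / 841 = 0.044

0.044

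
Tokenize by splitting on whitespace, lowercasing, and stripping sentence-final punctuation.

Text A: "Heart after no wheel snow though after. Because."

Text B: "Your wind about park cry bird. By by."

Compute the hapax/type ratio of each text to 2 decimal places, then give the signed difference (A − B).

A: hapax=6, V=7, ratio=0.86
B: hapax=6, V=7, ratio=0.86
Difference = 0.86 − 0.86 = 0.00

0.00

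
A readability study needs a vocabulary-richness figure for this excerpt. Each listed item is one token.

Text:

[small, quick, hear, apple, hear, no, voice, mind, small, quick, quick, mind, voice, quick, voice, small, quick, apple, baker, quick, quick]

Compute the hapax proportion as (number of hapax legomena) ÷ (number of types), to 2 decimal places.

Frequencies: quick:7, small:3, voice:3, hear:2, apple:2, mind:2, no:1, baker:1
Hapax count = 2; type count = 8.
Ratio = 2 / 8 = 0.25

0.25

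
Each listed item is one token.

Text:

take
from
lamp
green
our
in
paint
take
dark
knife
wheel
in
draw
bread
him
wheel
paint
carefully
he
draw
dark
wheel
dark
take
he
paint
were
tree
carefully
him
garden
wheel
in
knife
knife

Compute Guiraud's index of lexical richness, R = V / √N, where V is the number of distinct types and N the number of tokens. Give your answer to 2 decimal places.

N = 35, V = 18.
√N = 5.916080
R = 18 / 5.916080 = 3.04

3.04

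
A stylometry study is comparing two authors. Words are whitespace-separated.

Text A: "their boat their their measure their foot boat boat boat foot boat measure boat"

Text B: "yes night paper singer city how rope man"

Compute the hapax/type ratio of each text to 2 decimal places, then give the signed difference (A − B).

A: hapax=0, V=4, ratio=0.00
B: hapax=8, V=8, ratio=1.00
Difference = 0.00 − 1.00 = -1.00

-1.00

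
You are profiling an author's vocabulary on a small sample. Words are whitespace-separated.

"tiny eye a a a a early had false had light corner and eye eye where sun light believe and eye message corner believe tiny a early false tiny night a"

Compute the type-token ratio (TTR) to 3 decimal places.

0.452

N = 31 tokens, V = 14 types.
TTR = V / N = 14 / 31 = 0.452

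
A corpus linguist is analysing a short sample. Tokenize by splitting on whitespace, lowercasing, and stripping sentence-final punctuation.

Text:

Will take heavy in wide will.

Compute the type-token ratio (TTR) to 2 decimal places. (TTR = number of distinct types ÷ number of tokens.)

N = 6 tokens, V = 5 types.
TTR = V / N = 5 / 6 = 0.83

0.83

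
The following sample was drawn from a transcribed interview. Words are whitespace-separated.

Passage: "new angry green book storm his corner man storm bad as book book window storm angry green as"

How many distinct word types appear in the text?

Distinct types: {angry, as, bad, book, corner, green, his, man, new, storm, window}
V = 11

11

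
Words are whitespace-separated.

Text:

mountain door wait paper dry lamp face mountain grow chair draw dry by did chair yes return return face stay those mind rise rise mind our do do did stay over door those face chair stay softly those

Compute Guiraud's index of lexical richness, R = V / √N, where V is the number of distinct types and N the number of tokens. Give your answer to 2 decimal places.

N = 38, V = 22.
√N = 6.164414
R = 22 / 6.164414 = 3.57

3.57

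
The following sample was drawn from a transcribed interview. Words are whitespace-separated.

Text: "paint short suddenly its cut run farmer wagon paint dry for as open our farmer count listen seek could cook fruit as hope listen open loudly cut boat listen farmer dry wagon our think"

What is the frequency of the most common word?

Frequencies: farmer:3, listen:3, paint:2, cut:2, wagon:2, dry:2, as:2, open:2, our:2, short:1, suddenly:1, its:1, run:1, for:1, count:1, seek:1, could:1, cook:1, fruit:1, hope:1, … (3 more, each freq 1)
Most common: 'farmer' with frequency 3.

3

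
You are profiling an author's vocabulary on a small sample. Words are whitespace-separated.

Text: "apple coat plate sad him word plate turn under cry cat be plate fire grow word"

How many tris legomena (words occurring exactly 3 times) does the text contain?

Frequencies: plate:3, word:2, apple:1, coat:1, sad:1, him:1, turn:1, under:1, cry:1, cat:1, be:1, fire:1, grow:1
Words with frequency 3: plate

1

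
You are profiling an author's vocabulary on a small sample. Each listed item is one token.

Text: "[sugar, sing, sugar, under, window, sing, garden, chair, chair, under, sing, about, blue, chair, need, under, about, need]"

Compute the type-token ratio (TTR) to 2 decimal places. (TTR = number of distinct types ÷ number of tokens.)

N = 18 tokens, V = 9 types.
TTR = V / N = 9 / 18 = 0.50

0.50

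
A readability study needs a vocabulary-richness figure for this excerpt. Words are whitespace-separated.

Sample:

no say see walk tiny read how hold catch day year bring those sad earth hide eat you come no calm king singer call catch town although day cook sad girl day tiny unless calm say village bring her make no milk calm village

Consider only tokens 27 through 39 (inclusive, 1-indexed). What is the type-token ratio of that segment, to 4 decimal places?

0.9231

Segment tokens 27–39: although, day, cook, sad, girl, day, tiny, unless, calm, say, village, bring, her
Segment N = 13, segment V = 12.
TTR = 12 / 13 = 0.9231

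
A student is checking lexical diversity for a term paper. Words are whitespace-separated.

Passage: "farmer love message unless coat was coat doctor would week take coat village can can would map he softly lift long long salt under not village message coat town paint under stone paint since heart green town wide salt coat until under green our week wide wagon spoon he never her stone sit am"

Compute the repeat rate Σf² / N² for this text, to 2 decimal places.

Frequencies: coat:5, under:3, message:2, would:2, week:2, village:2, can:2, he:2, long:2, salt:2, town:2, paint:2, stone:2, green:2, wide:2, farmer:1, love:1, unless:1, was:1, doctor:1, … (15 more, each freq 1)
Σf² = 106; N² = 2916
Repeat rate = 106 / 2916 = 0.04

0.04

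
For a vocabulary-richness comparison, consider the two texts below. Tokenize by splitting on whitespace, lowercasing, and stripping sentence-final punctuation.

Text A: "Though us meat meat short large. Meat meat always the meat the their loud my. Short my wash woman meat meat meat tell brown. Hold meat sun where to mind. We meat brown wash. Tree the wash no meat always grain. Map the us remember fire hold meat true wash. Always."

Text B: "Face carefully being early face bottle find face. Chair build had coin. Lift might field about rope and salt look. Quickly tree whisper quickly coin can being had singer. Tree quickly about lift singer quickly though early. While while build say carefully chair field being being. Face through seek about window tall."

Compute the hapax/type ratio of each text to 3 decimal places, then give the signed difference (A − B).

0.167

A: hapax=18, V=27, ratio=0.667
B: hapax=15, V=30, ratio=0.500
Difference = 0.667 − 0.500 = 0.167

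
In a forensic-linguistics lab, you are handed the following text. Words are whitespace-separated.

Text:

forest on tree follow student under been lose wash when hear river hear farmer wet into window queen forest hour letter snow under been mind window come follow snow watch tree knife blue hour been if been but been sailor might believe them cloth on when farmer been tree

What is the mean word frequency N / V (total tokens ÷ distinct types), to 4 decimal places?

1.5313

N = 49 tokens, V = 32 types.
Mean frequency = N / V = 49 / 32 = 1.5313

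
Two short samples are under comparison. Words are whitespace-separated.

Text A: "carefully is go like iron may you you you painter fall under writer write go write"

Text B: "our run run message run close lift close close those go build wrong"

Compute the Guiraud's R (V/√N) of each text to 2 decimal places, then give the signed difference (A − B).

A: V=12, N=16, R=3.00
B: V=9, N=13, R=2.50
Difference = 3.00 − 2.50 = 0.50

0.50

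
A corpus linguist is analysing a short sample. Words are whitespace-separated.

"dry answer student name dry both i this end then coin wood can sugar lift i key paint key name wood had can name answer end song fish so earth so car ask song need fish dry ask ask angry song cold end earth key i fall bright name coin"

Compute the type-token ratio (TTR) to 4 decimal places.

N = 50 tokens, V = 28 types.
TTR = V / N = 28 / 50 = 0.5600

0.5600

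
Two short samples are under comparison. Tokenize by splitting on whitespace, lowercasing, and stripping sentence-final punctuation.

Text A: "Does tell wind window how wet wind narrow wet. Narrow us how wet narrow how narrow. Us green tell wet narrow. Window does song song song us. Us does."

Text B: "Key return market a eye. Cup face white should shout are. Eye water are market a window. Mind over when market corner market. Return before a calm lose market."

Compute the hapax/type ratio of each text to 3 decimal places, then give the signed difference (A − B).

A: hapax=1, V=10, ratio=0.100
B: hapax=15, V=20, ratio=0.750
Difference = 0.100 − 0.750 = -0.650

-0.650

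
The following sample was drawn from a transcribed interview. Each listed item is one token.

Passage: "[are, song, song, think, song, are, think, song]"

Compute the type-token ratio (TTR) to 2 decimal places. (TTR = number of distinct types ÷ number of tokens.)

N = 8 tokens, V = 3 types.
TTR = V / N = 3 / 8 = 0.38

0.38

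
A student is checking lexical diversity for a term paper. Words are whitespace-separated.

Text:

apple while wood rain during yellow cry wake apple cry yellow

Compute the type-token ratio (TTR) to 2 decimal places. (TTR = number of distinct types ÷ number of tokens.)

0.73

N = 11 tokens, V = 8 types.
TTR = V / N = 8 / 11 = 0.73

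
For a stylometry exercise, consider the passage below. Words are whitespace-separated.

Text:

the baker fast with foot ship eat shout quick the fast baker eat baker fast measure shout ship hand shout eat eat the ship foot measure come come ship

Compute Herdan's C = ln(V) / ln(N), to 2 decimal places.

0.74

N = 29, V = 12.
ln(V) = 2.484907, ln(N) = 3.367296
C = 2.484907 / 3.367296 = 0.74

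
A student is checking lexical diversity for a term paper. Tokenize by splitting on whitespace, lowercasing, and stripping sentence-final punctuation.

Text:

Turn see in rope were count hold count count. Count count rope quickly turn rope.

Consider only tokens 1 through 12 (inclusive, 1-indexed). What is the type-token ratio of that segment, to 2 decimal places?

0.58

Segment tokens 1–12: turn, see, in, rope, were, count, hold, count, count, count, count, rope
Segment N = 12, segment V = 7.
TTR = 7 / 12 = 0.58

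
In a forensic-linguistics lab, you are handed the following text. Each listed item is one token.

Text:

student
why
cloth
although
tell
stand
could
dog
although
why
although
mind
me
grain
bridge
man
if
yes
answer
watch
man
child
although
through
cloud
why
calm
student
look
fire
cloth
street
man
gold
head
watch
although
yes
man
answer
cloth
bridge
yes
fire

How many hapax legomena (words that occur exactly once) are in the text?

16

Frequencies: although:5, man:4, why:3, cloth:3, yes:3, student:2, bridge:2, answer:2, watch:2, fire:2, tell:1, stand:1, could:1, dog:1, mind:1, me:1, grain:1, if:1, child:1, through:1, … (6 more, each freq 1)
Hapax (freq=1): calm, child, cloud, could, dog, gold, grain, head, if, look, me, mind, stand, street, tell, through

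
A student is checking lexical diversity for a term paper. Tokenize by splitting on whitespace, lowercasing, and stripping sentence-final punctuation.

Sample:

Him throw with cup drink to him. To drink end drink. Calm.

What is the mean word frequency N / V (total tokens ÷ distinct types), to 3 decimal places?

N = 12 tokens, V = 8 types.
Mean frequency = N / V = 12 / 8 = 1.500

1.500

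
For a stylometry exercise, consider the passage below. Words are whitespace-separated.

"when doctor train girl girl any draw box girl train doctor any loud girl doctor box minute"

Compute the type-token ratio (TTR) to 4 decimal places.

0.5294

N = 17 tokens, V = 9 types.
TTR = V / N = 9 / 17 = 0.5294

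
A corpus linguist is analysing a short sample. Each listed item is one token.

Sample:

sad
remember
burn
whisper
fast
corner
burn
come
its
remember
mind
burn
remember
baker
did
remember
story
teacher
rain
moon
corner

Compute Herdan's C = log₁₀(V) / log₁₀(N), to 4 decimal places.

N = 21, V = 15.
log₁₀(V) = 1.176091, log₁₀(N) = 1.322219
C = 1.176091 / 1.322219 = 0.8895

0.8895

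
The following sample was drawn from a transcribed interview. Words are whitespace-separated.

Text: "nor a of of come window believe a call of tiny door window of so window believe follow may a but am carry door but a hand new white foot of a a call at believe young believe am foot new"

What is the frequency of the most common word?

6

Frequencies: a:6, of:5, believe:4, window:3, call:2, door:2, but:2, am:2, new:2, foot:2, nor:1, come:1, tiny:1, so:1, follow:1, may:1, carry:1, hand:1, white:1, at:1, … (1 more, each freq 1)
Most common: 'a' with frequency 6.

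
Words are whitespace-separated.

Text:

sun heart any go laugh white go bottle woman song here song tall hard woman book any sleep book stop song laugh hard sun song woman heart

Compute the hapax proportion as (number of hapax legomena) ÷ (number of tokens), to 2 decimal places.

0.22

Frequencies: song:4, woman:3, sun:2, heart:2, any:2, go:2, laugh:2, hard:2, book:2, white:1, bottle:1, here:1, tall:1, sleep:1, stop:1
Hapax count = 6; token count = 27.
Ratio = 6 / 27 = 0.22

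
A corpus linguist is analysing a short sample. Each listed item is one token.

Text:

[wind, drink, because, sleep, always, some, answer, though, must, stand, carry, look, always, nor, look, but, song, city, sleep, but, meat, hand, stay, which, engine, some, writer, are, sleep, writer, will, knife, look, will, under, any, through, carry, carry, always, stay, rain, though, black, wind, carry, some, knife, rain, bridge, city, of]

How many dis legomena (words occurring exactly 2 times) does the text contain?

Frequencies: carry:4, sleep:3, always:3, some:3, look:3, wind:2, though:2, but:2, city:2, stay:2, writer:2, will:2, knife:2, rain:2, drink:1, because:1, answer:1, must:1, stand:1, nor:1, … (12 more, each freq 1)
Words with frequency 2: but, city, knife, rain, stay, though, will, wind, writer

9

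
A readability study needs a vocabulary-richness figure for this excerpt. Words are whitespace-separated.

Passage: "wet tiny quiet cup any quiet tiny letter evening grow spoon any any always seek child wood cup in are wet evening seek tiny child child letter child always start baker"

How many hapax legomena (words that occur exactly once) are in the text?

7

Frequencies: child:4, tiny:3, any:3, wet:2, quiet:2, cup:2, letter:2, evening:2, always:2, seek:2, grow:1, spoon:1, wood:1, in:1, are:1, start:1, baker:1
Hapax (freq=1): are, baker, grow, in, spoon, start, wood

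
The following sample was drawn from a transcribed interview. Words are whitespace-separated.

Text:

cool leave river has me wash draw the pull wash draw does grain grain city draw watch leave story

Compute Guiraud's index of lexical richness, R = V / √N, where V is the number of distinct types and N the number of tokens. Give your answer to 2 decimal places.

3.21

N = 19, V = 14.
√N = 4.358899
R = 14 / 4.358899 = 3.21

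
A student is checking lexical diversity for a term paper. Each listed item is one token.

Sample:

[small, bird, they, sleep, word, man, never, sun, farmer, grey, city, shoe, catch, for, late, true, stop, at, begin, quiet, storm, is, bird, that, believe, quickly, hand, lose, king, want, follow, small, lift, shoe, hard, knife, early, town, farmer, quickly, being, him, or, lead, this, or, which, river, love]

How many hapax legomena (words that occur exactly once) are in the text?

Frequencies: small:2, bird:2, farmer:2, shoe:2, quickly:2, or:2, they:1, sleep:1, word:1, man:1, never:1, sun:1, grey:1, city:1, catch:1, for:1, late:1, true:1, stop:1, at:1, … (23 more, each freq 1)
Hapax (freq=1): at, begin, being, believe, catch, city, early, follow, for, grey, hand, hard, him, is, king, knife, late, lead, lift, lose, love, man, never, quiet, river, sleep, stop, storm, sun, that, they, this, town, true, want, which, word

37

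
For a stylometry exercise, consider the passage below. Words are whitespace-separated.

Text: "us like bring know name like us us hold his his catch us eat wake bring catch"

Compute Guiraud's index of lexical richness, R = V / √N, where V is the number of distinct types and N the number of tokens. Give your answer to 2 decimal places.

2.43

N = 17, V = 10.
√N = 4.123106
R = 10 / 4.123106 = 2.43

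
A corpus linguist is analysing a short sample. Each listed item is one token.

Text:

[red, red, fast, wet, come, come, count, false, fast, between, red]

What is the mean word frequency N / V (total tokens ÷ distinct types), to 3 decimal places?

N = 11 tokens, V = 7 types.
Mean frequency = N / V = 11 / 7 = 1.571

1.571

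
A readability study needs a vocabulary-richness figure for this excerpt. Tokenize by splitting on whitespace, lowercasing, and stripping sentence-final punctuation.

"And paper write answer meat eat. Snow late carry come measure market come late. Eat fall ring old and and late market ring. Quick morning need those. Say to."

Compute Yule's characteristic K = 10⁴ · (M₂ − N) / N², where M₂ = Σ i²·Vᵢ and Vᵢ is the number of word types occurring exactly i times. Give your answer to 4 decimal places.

237.8121

Frequencies: and:3, late:3, eat:2, come:2, market:2, ring:2, paper:1, write:1, answer:1, meat:1, snow:1, carry:1, measure:1, fall:1, old:1, quick:1, morning:1, need:1, those:1, say:1, … (1 more, each freq 1)
N = 29. Frequency spectrum: V_1=15, V_2=4, V_3=2
M₂ = 1²·15 + 2²·4 + 3²·2 = 49
K = 10000 × (49 − 29) / 29² = 237.8121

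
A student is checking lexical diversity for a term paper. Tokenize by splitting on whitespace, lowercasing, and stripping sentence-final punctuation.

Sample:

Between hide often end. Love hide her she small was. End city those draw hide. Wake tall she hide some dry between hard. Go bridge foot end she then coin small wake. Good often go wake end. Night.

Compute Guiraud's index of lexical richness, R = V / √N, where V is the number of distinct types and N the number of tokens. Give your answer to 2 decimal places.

N = 38, V = 24.
√N = 6.164414
R = 24 / 6.164414 = 3.89

3.89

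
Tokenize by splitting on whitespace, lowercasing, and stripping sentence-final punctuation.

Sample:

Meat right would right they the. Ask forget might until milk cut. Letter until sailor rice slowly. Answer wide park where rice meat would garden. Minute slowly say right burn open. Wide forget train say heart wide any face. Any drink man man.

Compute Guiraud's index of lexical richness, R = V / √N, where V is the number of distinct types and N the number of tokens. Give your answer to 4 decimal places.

4.5750

N = 43, V = 30.
√N = 6.557439
R = 30 / 6.557439 = 4.5750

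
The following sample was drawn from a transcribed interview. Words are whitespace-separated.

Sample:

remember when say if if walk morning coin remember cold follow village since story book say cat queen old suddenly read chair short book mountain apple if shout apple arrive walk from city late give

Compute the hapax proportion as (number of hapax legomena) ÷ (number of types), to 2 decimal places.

Frequencies: if:3, remember:2, say:2, walk:2, book:2, apple:2, when:1, morning:1, coin:1, cold:1, follow:1, village:1, since:1, story:1, cat:1, queen:1, old:1, suddenly:1, read:1, chair:1, … (8 more, each freq 1)
Hapax count = 22; type count = 28.
Ratio = 22 / 28 = 0.79

0.79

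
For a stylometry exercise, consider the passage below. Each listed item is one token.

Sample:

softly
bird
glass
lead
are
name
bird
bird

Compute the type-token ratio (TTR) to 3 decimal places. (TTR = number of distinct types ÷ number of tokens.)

N = 8 tokens, V = 6 types.
TTR = V / N = 6 / 8 = 0.750

0.750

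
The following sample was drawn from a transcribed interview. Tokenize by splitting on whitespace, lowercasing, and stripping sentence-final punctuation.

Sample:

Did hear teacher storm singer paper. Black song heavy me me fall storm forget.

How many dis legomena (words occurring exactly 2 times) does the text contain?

2

Frequencies: storm:2, me:2, did:1, hear:1, teacher:1, singer:1, paper:1, black:1, song:1, heavy:1, fall:1, forget:1
Words with frequency 2: me, storm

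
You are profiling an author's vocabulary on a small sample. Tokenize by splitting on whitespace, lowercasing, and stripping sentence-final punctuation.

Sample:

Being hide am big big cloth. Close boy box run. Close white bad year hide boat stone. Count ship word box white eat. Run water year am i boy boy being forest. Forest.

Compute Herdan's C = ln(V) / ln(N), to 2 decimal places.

0.87

N = 33, V = 21.
ln(V) = 3.044522, ln(N) = 3.496508
C = 3.044522 / 3.496508 = 0.87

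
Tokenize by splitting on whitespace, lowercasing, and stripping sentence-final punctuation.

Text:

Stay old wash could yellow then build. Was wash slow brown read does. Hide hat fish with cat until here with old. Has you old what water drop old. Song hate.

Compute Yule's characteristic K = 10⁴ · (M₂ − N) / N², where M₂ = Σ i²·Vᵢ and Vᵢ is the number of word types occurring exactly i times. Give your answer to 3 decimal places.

166.493

Frequencies: old:4, wash:2, with:2, stay:1, could:1, yellow:1, then:1, build:1, was:1, slow:1, brown:1, read:1, does:1, hide:1, hat:1, fish:1, cat:1, until:1, here:1, has:1, … (6 more, each freq 1)
N = 31. Frequency spectrum: V_1=23, V_2=2, V_4=1
M₂ = 1²·23 + 2²·2 + 4²·1 = 47
K = 10000 × (47 − 31) / 31² = 166.493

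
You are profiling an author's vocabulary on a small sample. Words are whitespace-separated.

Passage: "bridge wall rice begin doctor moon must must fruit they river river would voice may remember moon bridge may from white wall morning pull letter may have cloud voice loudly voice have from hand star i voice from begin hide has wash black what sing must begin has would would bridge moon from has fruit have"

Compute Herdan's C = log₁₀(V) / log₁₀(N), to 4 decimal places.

N = 56, V = 31.
log₁₀(V) = 1.491362, log₁₀(N) = 1.748188
C = 1.491362 / 1.748188 = 0.8531

0.8531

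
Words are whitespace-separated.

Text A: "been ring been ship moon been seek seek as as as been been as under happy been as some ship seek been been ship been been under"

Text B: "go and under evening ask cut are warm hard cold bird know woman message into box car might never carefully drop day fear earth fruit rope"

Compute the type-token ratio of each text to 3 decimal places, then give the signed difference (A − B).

TTR(A) = 9/27 = 0.333
TTR(B) = 26/26 = 1.000
Difference = 0.333 − 1.000 = -0.667

-0.667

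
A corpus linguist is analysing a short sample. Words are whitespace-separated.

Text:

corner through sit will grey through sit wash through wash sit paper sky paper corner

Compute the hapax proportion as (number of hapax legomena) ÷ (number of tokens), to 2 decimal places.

Frequencies: through:3, sit:3, corner:2, wash:2, paper:2, will:1, grey:1, sky:1
Hapax count = 3; token count = 15.
Ratio = 3 / 15 = 0.20

0.20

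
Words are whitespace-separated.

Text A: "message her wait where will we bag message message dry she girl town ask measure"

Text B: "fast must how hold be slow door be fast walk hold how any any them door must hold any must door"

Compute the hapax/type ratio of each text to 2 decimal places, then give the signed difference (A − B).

0.62

A: hapax=12, V=13, ratio=0.92
B: hapax=3, V=10, ratio=0.30
Difference = 0.92 − 0.30 = 0.62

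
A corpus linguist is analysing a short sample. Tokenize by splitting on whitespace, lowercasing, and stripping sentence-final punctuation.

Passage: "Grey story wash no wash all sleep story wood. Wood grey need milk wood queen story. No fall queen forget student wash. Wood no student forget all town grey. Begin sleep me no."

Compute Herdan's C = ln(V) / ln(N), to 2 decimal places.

0.79

N = 33, V = 16.
ln(V) = 2.772589, ln(N) = 3.496508
C = 2.772589 / 3.496508 = 0.79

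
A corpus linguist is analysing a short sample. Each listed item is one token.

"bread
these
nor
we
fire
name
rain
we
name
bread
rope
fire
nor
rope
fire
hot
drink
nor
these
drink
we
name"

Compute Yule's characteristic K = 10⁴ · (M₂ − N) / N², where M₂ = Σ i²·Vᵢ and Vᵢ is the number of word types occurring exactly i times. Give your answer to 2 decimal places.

Frequencies: nor:3, we:3, fire:3, name:3, bread:2, these:2, rope:2, drink:2, rain:1, hot:1
N = 22. Frequency spectrum: V_1=2, V_2=4, V_3=4
M₂ = 1²·2 + 2²·4 + 3²·4 = 54
K = 10000 × (54 − 22) / 22² = 661.16

661.16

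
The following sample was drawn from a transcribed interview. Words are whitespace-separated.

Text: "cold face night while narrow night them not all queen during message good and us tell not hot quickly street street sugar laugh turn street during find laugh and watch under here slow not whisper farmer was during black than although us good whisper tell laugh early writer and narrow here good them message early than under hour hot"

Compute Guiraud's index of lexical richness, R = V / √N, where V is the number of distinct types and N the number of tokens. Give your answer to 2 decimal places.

N = 59, V = 35.
√N = 7.681146
R = 35 / 7.681146 = 4.56

4.56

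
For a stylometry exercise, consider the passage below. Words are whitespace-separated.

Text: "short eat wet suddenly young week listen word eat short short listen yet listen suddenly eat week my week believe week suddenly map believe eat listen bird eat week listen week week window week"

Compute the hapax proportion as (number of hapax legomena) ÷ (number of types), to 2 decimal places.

0.57

Frequencies: week:8, eat:5, listen:5, short:3, suddenly:3, believe:2, wet:1, young:1, word:1, yet:1, my:1, map:1, bird:1, window:1
Hapax count = 8; type count = 14.
Ratio = 8 / 14 = 0.57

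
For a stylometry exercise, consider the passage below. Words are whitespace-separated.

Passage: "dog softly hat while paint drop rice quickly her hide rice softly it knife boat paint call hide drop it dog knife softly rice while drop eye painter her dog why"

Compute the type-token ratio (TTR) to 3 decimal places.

N = 31 tokens, V = 17 types.
TTR = V / N = 17 / 31 = 0.548

0.548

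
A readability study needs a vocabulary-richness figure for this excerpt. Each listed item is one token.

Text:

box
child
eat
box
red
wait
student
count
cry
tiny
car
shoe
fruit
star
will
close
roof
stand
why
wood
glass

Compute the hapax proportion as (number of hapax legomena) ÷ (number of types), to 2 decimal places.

Frequencies: box:2, child:1, eat:1, red:1, wait:1, student:1, count:1, cry:1, tiny:1, car:1, shoe:1, fruit:1, star:1, will:1, close:1, roof:1, stand:1, why:1, wood:1, glass:1
Hapax count = 19; type count = 20.
Ratio = 19 / 20 = 0.95

0.95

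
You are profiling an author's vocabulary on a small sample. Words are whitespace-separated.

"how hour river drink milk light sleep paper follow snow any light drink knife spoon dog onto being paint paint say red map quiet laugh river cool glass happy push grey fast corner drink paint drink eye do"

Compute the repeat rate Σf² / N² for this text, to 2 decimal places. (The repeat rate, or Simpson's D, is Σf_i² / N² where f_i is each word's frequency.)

0.04

Frequencies: drink:4, paint:3, river:2, light:2, how:1, hour:1, milk:1, sleep:1, paper:1, follow:1, snow:1, any:1, knife:1, spoon:1, dog:1, onto:1, being:1, say:1, red:1, map:1, … (11 more, each freq 1)
Σf² = 60; N² = 1444
Repeat rate = 60 / 1444 = 0.04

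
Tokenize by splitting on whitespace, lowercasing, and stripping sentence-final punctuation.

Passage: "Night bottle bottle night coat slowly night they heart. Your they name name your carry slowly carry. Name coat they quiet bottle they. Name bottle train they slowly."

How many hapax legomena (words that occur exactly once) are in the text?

Frequencies: they:5, bottle:4, name:4, night:3, slowly:3, coat:2, your:2, carry:2, heart:1, quiet:1, train:1
Hapax (freq=1): heart, quiet, train

3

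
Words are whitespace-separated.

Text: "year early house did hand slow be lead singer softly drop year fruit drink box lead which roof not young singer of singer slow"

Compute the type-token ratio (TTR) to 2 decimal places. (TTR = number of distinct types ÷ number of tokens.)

0.79

N = 24 tokens, V = 19 types.
TTR = V / N = 19 / 24 = 0.79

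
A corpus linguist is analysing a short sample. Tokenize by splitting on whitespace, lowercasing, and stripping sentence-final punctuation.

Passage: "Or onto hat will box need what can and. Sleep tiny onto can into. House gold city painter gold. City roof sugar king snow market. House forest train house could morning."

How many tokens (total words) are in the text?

Tokens: or, onto, hat, will, box, need, what, can, and, sleep, tiny, onto, can, into, house, gold, city, painter, gold, city, roof, sugar, king, snow, market, house, forest, train, house, could, morning
N = 31

31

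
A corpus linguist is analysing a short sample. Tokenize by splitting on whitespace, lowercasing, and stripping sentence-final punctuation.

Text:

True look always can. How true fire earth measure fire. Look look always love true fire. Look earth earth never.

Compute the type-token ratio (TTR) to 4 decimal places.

0.5000

N = 20 tokens, V = 10 types.
TTR = V / N = 10 / 20 = 0.5000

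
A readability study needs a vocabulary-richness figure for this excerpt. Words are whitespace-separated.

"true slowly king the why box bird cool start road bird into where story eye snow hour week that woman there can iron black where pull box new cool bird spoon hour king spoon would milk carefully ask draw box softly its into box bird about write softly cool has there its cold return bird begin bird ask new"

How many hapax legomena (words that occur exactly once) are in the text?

26

Frequencies: bird:6, box:4, cool:3, king:2, into:2, where:2, hour:2, there:2, new:2, spoon:2, ask:2, softly:2, its:2, true:1, slowly:1, the:1, why:1, start:1, road:1, story:1, … (19 more, each freq 1)
Hapax (freq=1): about, begin, black, can, carefully, cold, draw, eye, has, iron, milk, pull, return, road, slowly, snow, start, story, that, the, true, week, why, woman, would, write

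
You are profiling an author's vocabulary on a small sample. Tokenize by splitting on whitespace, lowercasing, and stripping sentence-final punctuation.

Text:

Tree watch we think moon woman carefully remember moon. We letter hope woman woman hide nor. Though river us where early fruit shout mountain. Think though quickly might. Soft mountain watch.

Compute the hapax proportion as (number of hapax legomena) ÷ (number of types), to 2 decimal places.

Frequencies: woman:3, watch:2, we:2, think:2, moon:2, though:2, mountain:2, tree:1, carefully:1, remember:1, letter:1, hope:1, hide:1, nor:1, river:1, us:1, where:1, early:1, fruit:1, shout:1, … (3 more, each freq 1)
Hapax count = 16; type count = 23.
Ratio = 16 / 23 = 0.70

0.70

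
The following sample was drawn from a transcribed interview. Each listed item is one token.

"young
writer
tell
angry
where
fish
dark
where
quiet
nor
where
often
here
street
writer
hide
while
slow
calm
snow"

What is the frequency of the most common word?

3

Frequencies: where:3, writer:2, young:1, tell:1, angry:1, fish:1, dark:1, quiet:1, nor:1, often:1, here:1, street:1, hide:1, while:1, slow:1, calm:1, snow:1
Most common: 'where' with frequency 3.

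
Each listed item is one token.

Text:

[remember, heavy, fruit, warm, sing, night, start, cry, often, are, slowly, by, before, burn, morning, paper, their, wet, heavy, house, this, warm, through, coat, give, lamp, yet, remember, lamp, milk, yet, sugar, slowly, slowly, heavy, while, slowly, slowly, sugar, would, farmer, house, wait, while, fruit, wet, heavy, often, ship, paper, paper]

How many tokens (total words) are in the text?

51

Tokens: remember, heavy, fruit, warm, sing, night, start, cry, often, are, slowly, by, before, burn, morning, paper, their, wet, heavy, house, this, warm, through, coat, give, lamp, yet, remember, lamp, milk, yet, sugar, slowly, slowly, heavy, while, slowly, slowly, sugar, would, farmer, house, wait, while, fruit, wet, heavy, often, ship, paper, paper
N = 51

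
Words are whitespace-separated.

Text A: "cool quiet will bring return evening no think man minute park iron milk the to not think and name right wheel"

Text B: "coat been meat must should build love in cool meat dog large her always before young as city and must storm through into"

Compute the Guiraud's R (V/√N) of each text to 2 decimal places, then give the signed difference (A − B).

A: V=20, N=21, R=4.36
B: V=21, N=23, R=4.38
Difference = 4.36 − 4.38 = -0.02

-0.02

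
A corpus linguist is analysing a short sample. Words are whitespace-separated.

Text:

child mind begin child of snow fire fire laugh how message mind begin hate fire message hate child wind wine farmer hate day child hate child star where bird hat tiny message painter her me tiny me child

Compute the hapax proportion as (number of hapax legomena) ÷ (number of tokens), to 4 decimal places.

0.3684

Frequencies: child:6, hate:4, fire:3, message:3, mind:2, begin:2, tiny:2, me:2, of:1, snow:1, laugh:1, how:1, wind:1, wine:1, farmer:1, day:1, star:1, where:1, bird:1, hat:1, … (2 more, each freq 1)
Hapax count = 14; token count = 38.
Ratio = 14 / 38 = 0.3684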